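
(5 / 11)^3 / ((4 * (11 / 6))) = 375 / 29282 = 0.01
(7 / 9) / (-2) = -7 / 18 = -0.39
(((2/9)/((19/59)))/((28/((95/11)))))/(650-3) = 295/896742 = 0.00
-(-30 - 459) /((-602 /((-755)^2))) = -463026.95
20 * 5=100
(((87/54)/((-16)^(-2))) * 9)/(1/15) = 55680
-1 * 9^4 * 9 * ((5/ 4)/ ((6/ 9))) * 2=-885735/ 4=-221433.75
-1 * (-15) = 15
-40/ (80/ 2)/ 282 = -1/ 282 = -0.00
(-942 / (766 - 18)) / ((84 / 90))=-1.35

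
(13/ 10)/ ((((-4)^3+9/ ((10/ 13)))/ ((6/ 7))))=-78/ 3661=-0.02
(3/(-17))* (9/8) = -0.20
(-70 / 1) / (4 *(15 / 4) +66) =-0.86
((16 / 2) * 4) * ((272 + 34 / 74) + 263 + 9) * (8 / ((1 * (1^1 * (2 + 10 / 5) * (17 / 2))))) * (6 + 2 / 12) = 25280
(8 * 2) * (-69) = -1104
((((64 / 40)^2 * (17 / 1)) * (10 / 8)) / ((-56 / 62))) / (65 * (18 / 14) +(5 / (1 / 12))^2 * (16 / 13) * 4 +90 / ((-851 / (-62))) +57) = -5830201 / 1729858215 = -0.00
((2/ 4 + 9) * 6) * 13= 741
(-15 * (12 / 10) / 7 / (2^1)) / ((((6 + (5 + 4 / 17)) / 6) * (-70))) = 459 / 46795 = 0.01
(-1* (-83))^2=6889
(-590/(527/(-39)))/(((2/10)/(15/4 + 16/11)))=13173225/11594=1136.21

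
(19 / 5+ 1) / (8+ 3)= 24 / 55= 0.44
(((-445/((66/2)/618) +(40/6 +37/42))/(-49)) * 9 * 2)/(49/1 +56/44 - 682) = -4.84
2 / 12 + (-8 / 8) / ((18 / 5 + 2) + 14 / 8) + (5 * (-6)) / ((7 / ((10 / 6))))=-697 / 98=-7.11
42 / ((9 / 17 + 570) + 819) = 119 / 3937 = 0.03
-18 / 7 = -2.57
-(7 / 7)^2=-1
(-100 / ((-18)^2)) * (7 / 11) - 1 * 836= -836.20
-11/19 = -0.58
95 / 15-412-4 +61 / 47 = -57580 / 141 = -408.37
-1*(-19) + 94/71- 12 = 591/71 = 8.32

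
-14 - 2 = -16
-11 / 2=-5.50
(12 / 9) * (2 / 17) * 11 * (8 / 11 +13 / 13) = 152 / 51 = 2.98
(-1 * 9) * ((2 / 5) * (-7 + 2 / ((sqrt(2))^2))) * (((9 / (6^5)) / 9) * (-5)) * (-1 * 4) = 1 / 18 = 0.06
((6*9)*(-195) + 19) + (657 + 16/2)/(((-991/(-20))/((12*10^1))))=-8820401/991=-8900.51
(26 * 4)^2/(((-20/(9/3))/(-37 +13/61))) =59683.04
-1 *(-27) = 27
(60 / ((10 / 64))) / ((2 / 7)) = 1344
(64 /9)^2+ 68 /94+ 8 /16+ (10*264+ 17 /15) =102519641 /38070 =2692.92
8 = 8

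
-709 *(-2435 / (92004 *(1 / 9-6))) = -5179245 / 1625404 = -3.19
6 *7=42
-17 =-17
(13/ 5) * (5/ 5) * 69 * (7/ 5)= 251.16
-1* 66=-66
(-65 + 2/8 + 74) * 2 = 37/2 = 18.50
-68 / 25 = -2.72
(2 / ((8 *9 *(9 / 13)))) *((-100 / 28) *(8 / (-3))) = 650 / 1701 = 0.38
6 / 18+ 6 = 19 / 3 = 6.33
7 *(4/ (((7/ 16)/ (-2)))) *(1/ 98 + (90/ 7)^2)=-1036864/ 49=-21160.49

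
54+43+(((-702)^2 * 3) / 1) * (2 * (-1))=-2956727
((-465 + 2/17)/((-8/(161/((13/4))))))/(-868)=-181769/54808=-3.32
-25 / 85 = -5 / 17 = -0.29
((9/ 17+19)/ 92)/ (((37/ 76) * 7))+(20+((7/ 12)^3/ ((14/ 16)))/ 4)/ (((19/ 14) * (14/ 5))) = 8878004633/ 1662431904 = 5.34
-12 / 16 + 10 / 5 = 5 / 4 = 1.25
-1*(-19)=19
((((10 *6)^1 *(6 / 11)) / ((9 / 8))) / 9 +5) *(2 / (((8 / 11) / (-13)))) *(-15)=52975 / 12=4414.58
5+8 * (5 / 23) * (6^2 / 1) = 1555 / 23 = 67.61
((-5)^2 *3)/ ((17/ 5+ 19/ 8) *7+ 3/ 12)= 3000/ 1627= 1.84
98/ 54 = 1.81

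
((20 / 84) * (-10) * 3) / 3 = -50 / 21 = -2.38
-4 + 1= -3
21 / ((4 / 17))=357 / 4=89.25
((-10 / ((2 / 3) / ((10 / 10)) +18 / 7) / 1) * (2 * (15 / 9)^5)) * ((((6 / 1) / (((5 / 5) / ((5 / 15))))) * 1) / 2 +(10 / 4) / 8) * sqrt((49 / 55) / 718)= -1071875 * sqrt(39490) / 58002912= -3.67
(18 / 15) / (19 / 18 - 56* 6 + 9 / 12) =-216 / 60155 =-0.00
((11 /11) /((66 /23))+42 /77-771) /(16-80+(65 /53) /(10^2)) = 26938310 /2238291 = 12.04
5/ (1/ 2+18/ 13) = 130/ 49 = 2.65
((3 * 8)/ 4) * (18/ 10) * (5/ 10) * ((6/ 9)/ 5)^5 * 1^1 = 32/ 140625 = 0.00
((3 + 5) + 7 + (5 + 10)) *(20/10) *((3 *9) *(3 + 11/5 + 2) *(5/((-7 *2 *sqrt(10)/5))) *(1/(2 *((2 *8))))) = -3645 *sqrt(10)/56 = -205.83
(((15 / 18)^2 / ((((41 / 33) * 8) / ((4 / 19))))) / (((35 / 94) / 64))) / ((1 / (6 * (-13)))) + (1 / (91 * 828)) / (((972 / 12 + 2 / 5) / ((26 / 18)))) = -465932594735 / 2362678956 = -197.21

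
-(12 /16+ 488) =-1955 /4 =-488.75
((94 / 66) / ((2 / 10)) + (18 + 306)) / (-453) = -10927 / 14949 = -0.73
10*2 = 20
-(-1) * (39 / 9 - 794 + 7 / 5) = -11824 / 15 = -788.27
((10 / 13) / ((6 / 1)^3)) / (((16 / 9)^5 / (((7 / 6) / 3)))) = 8505 / 109051904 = 0.00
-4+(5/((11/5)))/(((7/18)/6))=2392/77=31.06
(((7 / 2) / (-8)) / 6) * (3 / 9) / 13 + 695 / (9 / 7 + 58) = 3642331 / 310752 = 11.72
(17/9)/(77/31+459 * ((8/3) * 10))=527/3415653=0.00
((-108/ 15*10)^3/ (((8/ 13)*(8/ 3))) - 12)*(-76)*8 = 138295680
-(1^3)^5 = -1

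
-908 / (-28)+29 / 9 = 2246 / 63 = 35.65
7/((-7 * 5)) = -1/5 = -0.20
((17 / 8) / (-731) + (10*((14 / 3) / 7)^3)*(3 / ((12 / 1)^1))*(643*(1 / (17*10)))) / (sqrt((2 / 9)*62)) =441925*sqrt(31) / 3263184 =0.75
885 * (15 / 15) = 885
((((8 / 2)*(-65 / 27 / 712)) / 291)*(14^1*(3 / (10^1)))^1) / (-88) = 91 / 41024016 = 0.00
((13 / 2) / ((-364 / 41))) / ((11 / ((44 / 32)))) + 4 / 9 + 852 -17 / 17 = 851.35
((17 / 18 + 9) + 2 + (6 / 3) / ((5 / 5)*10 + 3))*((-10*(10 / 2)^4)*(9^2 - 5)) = -672362500 / 117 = -5746688.03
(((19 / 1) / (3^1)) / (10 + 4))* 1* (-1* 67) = -1273 / 42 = -30.31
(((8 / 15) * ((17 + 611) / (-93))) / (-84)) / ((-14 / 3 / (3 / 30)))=-314 / 341775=-0.00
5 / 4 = 1.25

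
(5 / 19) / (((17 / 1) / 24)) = 120 / 323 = 0.37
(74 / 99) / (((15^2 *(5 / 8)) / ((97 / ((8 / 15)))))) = 7178 / 7425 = 0.97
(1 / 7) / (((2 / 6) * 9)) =1 / 21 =0.05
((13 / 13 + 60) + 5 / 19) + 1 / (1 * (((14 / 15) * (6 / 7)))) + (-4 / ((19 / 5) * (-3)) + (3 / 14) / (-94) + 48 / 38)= 2405069 / 37506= 64.12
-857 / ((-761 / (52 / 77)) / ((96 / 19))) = 4278144 / 1113343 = 3.84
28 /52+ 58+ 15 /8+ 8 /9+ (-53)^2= 2686603 /936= 2870.30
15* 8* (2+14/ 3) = 800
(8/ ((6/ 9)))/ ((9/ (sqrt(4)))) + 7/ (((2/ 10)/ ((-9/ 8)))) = -36.71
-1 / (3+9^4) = -1 / 6564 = -0.00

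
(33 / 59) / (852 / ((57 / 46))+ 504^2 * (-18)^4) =627 / 29892120004312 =0.00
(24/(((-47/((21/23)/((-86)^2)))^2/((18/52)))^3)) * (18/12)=562711519881/1147613454500839400437728057297134575333842944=0.00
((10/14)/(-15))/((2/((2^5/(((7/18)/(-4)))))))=384/49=7.84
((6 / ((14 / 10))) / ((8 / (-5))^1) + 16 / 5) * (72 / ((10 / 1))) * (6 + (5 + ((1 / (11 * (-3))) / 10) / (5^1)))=3974631 / 96250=41.29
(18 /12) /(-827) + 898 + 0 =1485289 /1654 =898.00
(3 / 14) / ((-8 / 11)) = -33 / 112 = -0.29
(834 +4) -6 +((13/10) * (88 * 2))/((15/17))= 81848/75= 1091.31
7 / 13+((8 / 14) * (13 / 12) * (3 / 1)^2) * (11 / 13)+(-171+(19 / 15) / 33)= -7464356 / 45045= -165.71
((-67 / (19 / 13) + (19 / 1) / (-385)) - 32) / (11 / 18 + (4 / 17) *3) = -174351456 / 2947945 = -59.14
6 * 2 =12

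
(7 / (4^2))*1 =7 / 16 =0.44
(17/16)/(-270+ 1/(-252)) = -0.00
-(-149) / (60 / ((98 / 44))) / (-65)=-7301 / 85800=-0.09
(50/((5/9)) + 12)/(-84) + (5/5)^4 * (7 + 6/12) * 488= 51223/14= 3658.79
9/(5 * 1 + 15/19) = 171/110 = 1.55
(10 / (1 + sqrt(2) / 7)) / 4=245 / 94 - 35 * sqrt(2) / 94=2.08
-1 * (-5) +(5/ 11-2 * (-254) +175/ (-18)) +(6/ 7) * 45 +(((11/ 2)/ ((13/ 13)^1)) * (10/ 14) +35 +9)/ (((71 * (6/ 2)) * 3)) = 8895554/ 16401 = 542.38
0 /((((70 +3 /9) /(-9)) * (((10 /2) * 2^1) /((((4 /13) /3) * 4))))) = 0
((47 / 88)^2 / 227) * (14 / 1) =15463 / 878944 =0.02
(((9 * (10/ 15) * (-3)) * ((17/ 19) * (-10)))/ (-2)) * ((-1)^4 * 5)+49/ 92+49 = -617217/ 1748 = -353.10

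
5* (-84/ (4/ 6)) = -630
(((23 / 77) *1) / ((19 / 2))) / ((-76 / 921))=-21183 / 55594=-0.38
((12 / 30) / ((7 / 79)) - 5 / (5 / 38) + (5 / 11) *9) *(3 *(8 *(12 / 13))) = -3259296 / 5005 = -651.21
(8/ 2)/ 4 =1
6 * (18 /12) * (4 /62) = 18 /31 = 0.58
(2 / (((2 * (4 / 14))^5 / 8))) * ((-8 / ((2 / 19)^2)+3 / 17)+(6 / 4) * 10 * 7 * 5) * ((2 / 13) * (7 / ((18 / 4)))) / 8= -196826777 / 127296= -1546.21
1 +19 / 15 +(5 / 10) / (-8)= 529 / 240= 2.20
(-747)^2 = 558009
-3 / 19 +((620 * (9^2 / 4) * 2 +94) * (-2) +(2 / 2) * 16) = -957451 / 19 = -50392.16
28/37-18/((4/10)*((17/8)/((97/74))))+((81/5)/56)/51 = -4754521/176120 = -27.00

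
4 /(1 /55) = 220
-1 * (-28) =28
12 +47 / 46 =13.02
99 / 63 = 11 / 7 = 1.57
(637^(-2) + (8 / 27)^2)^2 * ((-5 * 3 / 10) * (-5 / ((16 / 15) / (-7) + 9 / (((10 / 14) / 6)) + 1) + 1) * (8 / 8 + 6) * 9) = -2529817100429646775 / 3716244203230210743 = -0.68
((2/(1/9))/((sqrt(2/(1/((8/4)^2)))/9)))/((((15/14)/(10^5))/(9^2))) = 433003908.53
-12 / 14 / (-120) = 1 / 140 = 0.01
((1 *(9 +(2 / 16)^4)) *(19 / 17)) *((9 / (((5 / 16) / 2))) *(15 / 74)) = 18911745 / 161024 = 117.45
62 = 62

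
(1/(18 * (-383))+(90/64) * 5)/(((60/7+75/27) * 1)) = 5428913/8763040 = 0.62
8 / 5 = 1.60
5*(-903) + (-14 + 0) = -4529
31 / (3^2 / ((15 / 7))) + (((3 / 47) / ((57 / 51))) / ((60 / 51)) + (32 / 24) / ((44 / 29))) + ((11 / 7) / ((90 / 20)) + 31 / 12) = 34781864 / 3094245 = 11.24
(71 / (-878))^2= 5041 / 770884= 0.01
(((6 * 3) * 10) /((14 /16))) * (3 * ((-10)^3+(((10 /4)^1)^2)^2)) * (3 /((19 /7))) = -12453750 /19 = -655460.53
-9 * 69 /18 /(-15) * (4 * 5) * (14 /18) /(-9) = -322 /81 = -3.98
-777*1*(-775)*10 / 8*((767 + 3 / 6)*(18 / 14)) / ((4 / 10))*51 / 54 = 56120559375 / 32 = 1753767480.47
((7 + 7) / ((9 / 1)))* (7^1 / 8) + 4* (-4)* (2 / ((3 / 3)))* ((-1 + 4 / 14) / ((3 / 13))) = 100.41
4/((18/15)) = 10/3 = 3.33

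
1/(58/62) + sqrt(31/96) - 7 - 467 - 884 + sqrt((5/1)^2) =-39206/29 + sqrt(186)/24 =-1351.36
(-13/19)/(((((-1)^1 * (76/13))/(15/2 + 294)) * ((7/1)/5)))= 509535/20216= 25.20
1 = 1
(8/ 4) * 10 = 20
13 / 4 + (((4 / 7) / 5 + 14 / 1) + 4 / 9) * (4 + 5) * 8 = 147207 / 140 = 1051.48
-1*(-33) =33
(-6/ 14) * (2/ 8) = -3/ 28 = -0.11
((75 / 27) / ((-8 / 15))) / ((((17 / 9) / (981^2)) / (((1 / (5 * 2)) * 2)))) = -72177075 / 136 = -530713.79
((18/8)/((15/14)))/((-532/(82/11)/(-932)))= 28659/1045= 27.42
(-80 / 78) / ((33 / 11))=-40 / 117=-0.34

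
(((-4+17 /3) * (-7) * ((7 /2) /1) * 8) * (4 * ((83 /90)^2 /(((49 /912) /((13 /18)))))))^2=2964873938830336 /13286025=223157335.53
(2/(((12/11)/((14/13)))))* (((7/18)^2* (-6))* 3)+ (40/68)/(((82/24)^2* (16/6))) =-107441941/20061054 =-5.36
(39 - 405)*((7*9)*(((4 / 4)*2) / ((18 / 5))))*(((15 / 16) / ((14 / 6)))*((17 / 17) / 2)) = -41175 / 16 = -2573.44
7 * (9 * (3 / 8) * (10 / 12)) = 315 / 16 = 19.69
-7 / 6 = -1.17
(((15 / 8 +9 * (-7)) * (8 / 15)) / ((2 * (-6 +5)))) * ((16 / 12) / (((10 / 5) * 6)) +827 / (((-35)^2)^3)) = 1.81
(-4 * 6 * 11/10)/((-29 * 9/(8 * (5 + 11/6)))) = 7216/1305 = 5.53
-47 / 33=-1.42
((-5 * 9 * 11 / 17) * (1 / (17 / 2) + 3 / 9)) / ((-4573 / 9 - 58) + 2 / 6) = 34155 / 1471588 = 0.02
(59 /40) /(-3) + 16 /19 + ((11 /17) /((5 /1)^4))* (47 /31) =52869877 /150195000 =0.35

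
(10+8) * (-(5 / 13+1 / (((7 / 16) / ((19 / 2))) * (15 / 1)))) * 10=-329.80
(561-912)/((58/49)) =-17199/58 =-296.53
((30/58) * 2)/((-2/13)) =-195/29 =-6.72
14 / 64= 0.22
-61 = -61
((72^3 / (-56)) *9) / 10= -209952 / 35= -5998.63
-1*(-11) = 11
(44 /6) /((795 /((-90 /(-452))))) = 11 /5989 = 0.00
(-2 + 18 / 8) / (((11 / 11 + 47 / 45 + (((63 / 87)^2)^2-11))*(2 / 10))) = -159138225 / 1105130392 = -0.14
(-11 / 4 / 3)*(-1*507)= 1859 / 4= 464.75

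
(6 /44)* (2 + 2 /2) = 0.41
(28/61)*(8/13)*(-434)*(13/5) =-97216/305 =-318.74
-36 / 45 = -4 / 5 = -0.80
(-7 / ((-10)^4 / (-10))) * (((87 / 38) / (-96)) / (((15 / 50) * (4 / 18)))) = -609 / 243200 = -0.00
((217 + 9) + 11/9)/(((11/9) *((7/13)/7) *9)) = 26585/99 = 268.54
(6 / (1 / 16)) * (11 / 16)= 66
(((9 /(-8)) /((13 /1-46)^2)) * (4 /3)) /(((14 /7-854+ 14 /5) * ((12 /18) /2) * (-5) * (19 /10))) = -5 /9761554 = -0.00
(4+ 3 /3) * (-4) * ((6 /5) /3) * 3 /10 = -12 /5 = -2.40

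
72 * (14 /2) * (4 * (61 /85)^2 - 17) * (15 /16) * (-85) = 20400849 /34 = 600024.97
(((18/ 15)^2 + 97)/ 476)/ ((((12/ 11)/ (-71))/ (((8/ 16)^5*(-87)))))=55739189/ 1523200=36.59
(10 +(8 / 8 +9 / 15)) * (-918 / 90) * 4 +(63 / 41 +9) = -474312 / 1025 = -462.74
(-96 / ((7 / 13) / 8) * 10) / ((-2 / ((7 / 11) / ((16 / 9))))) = 28080 / 11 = 2552.73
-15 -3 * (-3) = -6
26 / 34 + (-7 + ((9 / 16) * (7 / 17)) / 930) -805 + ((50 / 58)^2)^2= -48347444511259 / 59637933920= -810.68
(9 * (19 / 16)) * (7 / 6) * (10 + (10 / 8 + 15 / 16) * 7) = 161595 / 512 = 315.62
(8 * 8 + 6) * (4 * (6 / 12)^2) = 70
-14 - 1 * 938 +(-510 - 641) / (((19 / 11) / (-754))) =9528306 / 19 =501489.79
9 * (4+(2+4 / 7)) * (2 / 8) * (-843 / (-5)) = 174501 / 70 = 2492.87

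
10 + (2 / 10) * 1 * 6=56 / 5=11.20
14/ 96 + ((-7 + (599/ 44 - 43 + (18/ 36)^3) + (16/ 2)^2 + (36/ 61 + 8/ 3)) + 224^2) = 539023869/ 10736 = 50207.14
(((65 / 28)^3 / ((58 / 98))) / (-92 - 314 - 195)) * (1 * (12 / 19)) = -823875 / 37088912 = -0.02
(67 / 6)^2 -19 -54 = 1861 / 36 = 51.69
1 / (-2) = -1 / 2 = -0.50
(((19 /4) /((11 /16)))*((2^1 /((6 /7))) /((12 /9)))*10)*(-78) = -103740 /11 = -9430.91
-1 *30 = -30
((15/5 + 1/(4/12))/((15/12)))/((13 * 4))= 0.09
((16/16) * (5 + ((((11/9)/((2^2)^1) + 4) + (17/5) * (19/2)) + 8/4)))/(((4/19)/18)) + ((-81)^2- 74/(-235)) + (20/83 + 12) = 1607497687/156040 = 10301.83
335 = 335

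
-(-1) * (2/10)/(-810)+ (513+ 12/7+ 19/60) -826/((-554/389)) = 17198272657/15705900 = 1095.02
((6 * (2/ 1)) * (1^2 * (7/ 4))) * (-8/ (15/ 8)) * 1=-89.60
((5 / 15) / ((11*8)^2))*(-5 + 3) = -1 / 11616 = -0.00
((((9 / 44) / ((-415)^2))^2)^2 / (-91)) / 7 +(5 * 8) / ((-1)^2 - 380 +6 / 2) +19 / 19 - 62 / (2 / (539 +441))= -2999216140670994511940327254600308367 / 98726279267761536877385900000000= -30379.11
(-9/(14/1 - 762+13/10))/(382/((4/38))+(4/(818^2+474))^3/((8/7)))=29627166252540315/8920325965884561700559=0.00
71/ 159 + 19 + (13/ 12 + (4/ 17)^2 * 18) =3956641/ 183804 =21.53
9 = 9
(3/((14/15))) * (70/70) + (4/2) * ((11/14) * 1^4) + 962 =966.79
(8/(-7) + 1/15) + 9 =832/105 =7.92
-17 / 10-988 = -9897 / 10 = -989.70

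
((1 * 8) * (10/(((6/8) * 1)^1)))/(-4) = -80/3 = -26.67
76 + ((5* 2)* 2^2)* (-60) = -2324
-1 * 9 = -9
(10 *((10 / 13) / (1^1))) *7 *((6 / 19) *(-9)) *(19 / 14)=-2700 / 13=-207.69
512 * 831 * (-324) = -137852928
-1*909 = -909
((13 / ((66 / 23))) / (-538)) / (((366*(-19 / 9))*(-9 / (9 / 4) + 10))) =0.00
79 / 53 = 1.49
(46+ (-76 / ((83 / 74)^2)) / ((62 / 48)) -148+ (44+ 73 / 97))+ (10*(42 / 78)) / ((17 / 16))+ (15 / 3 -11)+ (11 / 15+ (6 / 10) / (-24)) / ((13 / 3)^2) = -104.91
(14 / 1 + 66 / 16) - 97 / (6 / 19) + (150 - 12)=-3625 / 24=-151.04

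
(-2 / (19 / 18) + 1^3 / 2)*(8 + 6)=-371 / 19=-19.53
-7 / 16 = -0.44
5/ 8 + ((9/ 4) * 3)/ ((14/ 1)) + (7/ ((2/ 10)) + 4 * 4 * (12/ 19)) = 24585/ 532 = 46.21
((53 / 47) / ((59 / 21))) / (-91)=-159 / 36049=-0.00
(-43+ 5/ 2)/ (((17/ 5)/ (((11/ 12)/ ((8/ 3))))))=-4.09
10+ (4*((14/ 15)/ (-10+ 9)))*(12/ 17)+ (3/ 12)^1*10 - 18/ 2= 147/ 170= 0.86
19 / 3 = 6.33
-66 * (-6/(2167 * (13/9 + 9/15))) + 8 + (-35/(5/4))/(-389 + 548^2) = 1570379661/194130695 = 8.09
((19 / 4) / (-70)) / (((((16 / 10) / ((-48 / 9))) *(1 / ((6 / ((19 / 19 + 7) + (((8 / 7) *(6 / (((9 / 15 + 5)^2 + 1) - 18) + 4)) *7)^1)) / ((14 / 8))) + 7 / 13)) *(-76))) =-4667 / 20667808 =-0.00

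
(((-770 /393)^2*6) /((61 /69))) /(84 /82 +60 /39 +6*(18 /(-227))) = 235702567100 /18881510377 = 12.48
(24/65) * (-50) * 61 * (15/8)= -2111.54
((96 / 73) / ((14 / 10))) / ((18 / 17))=1360 / 1533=0.89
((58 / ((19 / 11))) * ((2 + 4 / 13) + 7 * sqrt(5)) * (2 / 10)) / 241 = 3828 / 59527 + 4466 * sqrt(5) / 22895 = 0.50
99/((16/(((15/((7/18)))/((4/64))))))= 26730/7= 3818.57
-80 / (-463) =80 / 463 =0.17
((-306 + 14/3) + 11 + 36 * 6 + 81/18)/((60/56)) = -2933/45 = -65.18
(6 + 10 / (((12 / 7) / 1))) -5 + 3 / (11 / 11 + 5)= 22 / 3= 7.33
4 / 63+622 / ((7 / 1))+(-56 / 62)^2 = 5432914 / 60543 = 89.74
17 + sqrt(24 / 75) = 2 * sqrt(2) / 5 + 17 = 17.57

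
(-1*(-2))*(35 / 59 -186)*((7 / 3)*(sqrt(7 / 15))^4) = -7504154 / 39825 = -188.43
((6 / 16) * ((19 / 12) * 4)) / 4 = 19 / 32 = 0.59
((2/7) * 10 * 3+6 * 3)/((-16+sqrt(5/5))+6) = -62/21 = -2.95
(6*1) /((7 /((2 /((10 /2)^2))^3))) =48 /109375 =0.00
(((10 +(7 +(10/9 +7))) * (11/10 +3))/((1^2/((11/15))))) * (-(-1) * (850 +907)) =89541991/675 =132654.80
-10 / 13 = -0.77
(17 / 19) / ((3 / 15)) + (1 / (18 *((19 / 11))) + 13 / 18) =298 / 57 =5.23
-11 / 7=-1.57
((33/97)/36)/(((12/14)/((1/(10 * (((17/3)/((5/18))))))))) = 77/1424736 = 0.00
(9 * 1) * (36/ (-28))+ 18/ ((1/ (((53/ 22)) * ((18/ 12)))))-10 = 6695/ 154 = 43.47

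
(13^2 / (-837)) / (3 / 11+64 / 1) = -1859 / 591759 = -0.00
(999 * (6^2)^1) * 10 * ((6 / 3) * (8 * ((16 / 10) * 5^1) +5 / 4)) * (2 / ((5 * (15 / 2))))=12515472 / 5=2503094.40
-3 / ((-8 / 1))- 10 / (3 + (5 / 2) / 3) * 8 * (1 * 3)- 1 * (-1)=-11267 / 184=-61.23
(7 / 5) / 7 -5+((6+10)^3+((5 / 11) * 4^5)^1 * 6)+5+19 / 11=378986 / 55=6890.65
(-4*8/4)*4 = -32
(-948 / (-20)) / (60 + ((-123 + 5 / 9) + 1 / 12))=-8532 / 11225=-0.76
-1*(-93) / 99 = 31 / 33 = 0.94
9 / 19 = 0.47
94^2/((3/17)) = 150212/3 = 50070.67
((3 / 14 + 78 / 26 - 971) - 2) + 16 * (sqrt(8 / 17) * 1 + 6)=-12233 / 14 + 32 * sqrt(34) / 17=-862.81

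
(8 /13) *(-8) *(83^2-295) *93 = -3019037.54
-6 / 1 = -6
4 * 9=36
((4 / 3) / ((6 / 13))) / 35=0.08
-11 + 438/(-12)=-95/2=-47.50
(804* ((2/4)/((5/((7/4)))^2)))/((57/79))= 259357/3800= 68.25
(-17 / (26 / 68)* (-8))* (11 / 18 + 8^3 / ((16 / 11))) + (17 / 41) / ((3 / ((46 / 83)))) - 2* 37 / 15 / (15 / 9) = 1248384309076 / 9953775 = 125418.18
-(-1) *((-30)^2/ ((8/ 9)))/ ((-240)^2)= 9/ 512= 0.02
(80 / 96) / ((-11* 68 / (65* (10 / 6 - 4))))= 2275 / 13464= 0.17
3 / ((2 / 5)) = 15 / 2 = 7.50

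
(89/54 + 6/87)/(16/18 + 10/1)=2689/17052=0.16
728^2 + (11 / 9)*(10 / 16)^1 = 38158903 / 72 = 529984.76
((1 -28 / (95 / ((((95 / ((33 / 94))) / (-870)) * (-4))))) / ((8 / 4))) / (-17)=-9091 / 488070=-0.02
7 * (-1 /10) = -7 /10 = -0.70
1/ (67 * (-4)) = -1/ 268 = -0.00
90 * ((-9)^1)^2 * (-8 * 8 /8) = -58320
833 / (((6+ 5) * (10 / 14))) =5831 / 55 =106.02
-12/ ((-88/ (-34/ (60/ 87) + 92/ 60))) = -1433/ 220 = -6.51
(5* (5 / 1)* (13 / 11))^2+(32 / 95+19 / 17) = 170868604 / 195415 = 874.39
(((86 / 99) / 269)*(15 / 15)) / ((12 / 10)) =215 / 79893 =0.00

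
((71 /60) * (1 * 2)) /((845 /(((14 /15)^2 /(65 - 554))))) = -6958 /1394566875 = -0.00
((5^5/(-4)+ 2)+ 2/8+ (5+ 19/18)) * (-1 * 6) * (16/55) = 222608/165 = 1349.14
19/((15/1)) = 19/15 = 1.27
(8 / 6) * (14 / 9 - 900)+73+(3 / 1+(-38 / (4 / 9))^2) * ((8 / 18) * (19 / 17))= 1151080 / 459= 2507.80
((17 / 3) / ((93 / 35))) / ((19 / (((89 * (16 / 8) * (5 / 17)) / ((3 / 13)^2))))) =5264350 / 47709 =110.34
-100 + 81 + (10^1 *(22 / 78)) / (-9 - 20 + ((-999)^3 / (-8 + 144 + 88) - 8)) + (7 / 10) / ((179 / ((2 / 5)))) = -3305792428592474 / 174003394863675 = -19.00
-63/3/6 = -7/2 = -3.50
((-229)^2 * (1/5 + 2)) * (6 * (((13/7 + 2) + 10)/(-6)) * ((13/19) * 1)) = -727409111/665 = -1093848.29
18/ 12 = 3/ 2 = 1.50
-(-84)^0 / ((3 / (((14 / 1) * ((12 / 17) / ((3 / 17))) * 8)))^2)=-200704 / 9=-22300.44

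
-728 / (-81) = 8.99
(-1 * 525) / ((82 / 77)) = -40425 / 82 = -492.99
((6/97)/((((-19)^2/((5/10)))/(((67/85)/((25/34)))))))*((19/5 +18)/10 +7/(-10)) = 14874/109428125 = 0.00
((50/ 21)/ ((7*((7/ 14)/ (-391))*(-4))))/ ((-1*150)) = -391/ 882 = -0.44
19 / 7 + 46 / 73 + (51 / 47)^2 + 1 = 6233091 / 1128799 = 5.52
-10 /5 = -2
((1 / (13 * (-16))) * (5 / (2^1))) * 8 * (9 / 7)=-45 / 364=-0.12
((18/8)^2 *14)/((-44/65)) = -36855/352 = -104.70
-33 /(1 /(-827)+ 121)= -27291 /100066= -0.27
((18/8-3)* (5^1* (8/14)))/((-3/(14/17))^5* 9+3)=384160/1034537929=0.00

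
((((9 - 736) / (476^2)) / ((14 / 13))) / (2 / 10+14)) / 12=-47255 / 2702598528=-0.00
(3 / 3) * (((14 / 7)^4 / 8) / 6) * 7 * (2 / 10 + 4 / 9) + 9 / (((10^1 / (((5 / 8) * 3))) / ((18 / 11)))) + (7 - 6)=62549 / 11880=5.27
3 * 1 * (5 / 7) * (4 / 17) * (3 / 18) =10 / 119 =0.08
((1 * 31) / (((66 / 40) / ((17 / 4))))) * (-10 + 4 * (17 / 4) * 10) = 421600 / 33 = 12775.76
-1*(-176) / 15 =176 / 15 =11.73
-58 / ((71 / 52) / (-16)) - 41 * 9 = 22057 / 71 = 310.66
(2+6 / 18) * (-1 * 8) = -56 / 3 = -18.67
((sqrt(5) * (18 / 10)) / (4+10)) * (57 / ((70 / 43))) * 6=66177 * sqrt(5) / 2450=60.40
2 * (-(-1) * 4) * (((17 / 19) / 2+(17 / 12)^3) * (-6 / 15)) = -21607 / 2052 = -10.53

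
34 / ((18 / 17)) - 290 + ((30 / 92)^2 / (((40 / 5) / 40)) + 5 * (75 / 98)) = -236583689 / 933156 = -253.53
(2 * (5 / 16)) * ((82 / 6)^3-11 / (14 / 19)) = 4796255 / 3024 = 1586.06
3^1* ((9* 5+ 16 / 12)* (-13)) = -1807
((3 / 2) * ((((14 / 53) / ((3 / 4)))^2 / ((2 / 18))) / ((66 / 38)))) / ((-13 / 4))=-119168 / 401687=-0.30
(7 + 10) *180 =3060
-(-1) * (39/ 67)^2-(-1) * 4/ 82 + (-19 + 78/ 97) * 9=-2916698482/ 17852753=-163.38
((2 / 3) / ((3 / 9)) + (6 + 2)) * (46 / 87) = 460 / 87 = 5.29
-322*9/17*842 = -2440116/17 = -143536.24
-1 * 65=-65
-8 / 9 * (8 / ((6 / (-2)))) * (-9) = -64 / 3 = -21.33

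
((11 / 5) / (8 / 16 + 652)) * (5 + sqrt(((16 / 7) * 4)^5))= 22 / 1305 + 720896 * sqrt(7) / 2238075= 0.87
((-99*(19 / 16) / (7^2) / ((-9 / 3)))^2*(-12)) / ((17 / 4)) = -1179387 / 653072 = -1.81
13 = 13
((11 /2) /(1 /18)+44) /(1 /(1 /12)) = 143 /12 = 11.92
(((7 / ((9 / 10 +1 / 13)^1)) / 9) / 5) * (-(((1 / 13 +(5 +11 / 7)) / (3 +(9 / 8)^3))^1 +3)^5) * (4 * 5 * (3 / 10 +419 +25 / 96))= -44378363748430573025903720568289 / 17942545482253198307514468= -2473359.41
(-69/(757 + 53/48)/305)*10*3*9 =-178848/2219729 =-0.08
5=5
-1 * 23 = -23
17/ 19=0.89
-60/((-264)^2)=-5/5808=-0.00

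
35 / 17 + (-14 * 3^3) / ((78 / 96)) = -102361 / 221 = -463.17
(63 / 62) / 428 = 63 / 26536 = 0.00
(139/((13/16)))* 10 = 22240/13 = 1710.77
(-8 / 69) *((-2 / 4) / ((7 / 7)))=4 / 69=0.06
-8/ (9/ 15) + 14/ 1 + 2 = 8/ 3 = 2.67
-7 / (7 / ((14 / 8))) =-7 / 4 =-1.75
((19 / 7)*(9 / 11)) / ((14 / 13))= 2223 / 1078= 2.06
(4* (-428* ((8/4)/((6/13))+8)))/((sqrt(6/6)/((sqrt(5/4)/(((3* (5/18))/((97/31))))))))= -6144368* sqrt(5)/155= -88640.16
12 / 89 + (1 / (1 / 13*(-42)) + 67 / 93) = 63239 / 115878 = 0.55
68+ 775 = 843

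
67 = 67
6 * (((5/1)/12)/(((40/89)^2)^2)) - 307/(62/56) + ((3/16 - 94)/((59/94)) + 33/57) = -12985104735009/35585024000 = -364.90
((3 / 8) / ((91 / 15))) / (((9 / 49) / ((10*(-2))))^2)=85750 / 117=732.91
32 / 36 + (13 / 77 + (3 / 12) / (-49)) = 20425 / 19404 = 1.05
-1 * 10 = -10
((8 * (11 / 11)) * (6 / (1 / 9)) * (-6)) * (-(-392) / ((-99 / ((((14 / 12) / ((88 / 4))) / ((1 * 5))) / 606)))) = 10976 / 61105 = 0.18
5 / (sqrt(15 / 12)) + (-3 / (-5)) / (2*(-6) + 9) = -1 / 5 + 2*sqrt(5) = 4.27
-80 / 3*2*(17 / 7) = -2720 / 21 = -129.52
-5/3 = -1.67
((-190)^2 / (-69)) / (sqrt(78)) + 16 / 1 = 16 - 18050 * sqrt(78) / 2691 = -43.24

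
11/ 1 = 11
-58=-58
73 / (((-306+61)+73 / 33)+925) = 2409 / 22513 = 0.11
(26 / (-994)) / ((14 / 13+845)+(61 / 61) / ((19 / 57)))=-169 / 5485886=-0.00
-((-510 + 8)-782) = 1284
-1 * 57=-57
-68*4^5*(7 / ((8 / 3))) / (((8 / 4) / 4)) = -365568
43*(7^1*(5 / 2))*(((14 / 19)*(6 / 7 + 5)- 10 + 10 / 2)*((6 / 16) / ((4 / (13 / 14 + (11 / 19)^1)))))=-3362385 / 46208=-72.77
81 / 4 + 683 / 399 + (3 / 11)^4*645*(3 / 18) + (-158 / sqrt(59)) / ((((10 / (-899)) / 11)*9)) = 527078861 / 23367036 + 781231*sqrt(59) / 2655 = 2282.73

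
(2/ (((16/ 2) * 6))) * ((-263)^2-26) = 69143/ 24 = 2880.96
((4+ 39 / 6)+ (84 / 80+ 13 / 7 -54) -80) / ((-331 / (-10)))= -16883 / 4634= -3.64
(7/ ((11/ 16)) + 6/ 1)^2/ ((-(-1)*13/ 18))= 570312/ 1573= 362.56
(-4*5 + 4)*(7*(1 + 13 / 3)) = -1792 / 3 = -597.33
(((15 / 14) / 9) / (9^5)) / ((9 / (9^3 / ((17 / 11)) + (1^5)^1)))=2870 / 27103491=0.00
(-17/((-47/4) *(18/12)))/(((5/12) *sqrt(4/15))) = 4.48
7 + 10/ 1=17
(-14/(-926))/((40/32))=28/2315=0.01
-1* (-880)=880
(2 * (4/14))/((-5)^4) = 4/4375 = 0.00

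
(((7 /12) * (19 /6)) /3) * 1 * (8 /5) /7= 0.14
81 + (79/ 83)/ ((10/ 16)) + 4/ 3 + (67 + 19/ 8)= 1526183/ 9960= 153.23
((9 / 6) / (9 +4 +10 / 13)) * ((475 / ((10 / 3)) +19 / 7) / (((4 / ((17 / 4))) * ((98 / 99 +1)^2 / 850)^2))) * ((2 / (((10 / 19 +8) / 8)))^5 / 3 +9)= 208262268653585624285039375 / 16046895149165513808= 12978352.93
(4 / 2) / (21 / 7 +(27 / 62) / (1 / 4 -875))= 216938 / 325353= 0.67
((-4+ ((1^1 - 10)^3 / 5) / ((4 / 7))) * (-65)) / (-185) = -67379 / 740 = -91.05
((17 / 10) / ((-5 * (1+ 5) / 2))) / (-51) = 1 / 450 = 0.00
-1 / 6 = -0.17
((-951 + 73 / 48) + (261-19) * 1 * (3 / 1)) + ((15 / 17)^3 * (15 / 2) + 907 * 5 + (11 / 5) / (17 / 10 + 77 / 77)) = 9163505177 / 2122416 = 4317.49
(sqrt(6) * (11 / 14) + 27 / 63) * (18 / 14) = 27 / 49 + 99 * sqrt(6) / 98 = 3.03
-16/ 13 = -1.23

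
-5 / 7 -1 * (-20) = 19.29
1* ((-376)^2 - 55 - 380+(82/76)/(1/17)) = 5356455/38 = 140959.34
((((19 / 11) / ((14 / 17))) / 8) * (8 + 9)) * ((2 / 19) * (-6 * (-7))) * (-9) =-7803 / 44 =-177.34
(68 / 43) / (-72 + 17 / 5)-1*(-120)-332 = -3127128 / 14749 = -212.02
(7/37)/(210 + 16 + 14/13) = 91/109224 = 0.00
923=923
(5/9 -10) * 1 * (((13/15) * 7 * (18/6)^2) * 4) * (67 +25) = -569296/3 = -189765.33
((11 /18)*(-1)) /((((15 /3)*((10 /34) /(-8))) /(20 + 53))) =54604 /225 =242.68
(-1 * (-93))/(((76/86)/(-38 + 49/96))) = -4797467/1216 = -3945.29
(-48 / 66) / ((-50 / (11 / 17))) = 4 / 425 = 0.01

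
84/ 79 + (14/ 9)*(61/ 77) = 17954/ 7821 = 2.30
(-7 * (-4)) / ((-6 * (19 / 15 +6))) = -70 / 109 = -0.64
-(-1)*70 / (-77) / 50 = -1 / 55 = -0.02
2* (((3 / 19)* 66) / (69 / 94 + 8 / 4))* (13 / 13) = 37224 / 4883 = 7.62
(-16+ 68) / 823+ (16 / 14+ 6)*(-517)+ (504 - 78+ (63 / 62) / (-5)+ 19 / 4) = -3262.25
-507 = -507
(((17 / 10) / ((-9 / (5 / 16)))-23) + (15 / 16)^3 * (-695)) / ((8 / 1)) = -21960673 / 294912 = -74.47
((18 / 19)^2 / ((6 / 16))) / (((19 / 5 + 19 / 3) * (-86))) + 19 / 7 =5598133 / 2064559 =2.71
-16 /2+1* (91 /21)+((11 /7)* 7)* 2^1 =55 /3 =18.33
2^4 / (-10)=-8 / 5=-1.60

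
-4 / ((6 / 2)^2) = -0.44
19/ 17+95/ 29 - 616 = -611.61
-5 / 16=-0.31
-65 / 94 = -0.69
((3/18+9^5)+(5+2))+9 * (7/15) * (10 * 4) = 355345/6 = 59224.17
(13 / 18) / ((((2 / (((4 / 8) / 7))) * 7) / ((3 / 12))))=0.00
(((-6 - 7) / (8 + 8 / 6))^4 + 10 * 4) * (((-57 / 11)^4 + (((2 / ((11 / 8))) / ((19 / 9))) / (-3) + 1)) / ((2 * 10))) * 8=540087249071911 / 42746097856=12634.77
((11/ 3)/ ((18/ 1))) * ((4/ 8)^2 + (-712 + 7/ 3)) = -93643/ 648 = -144.51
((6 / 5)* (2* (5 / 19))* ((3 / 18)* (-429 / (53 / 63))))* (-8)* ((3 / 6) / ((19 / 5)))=1081080 / 19133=56.50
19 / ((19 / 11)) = 11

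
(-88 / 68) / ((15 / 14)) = -308 / 255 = -1.21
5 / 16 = 0.31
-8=-8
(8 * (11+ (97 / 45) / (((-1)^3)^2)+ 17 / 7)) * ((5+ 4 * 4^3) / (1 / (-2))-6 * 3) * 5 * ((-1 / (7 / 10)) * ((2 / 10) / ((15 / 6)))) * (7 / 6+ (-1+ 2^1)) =4084288 / 49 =83352.82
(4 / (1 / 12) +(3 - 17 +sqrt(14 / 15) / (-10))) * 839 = 28526 - 839 * sqrt(210) / 150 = 28444.94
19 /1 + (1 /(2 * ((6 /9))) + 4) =95 /4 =23.75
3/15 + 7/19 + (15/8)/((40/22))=4863/3040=1.60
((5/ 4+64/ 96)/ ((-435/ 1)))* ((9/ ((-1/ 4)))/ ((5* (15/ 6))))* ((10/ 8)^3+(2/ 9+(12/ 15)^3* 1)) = 4450247/ 130500000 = 0.03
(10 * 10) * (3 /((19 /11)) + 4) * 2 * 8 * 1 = 174400 /19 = 9178.95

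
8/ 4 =2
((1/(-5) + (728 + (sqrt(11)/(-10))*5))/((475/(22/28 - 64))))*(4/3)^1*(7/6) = -71567/475 + 59*sqrt(11)/570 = -150.32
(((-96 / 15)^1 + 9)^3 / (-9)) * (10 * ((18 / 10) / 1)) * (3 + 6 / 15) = -74698 / 625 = -119.52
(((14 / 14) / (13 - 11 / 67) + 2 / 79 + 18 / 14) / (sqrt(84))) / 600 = 660551 * sqrt(21) / 11984616000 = 0.00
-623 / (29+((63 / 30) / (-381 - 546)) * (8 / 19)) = -18288165 / 851267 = -21.48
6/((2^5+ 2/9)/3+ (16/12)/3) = 0.54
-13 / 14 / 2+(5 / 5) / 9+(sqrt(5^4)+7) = 7975 / 252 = 31.65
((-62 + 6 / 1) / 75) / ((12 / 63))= -98 / 25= -3.92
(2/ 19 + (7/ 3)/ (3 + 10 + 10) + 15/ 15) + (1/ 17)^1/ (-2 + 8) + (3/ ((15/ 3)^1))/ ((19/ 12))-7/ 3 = -164449/ 222870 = -0.74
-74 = -74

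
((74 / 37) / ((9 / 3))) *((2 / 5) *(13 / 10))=26 / 75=0.35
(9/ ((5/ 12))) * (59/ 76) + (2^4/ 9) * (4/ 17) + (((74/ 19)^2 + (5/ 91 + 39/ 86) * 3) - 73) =-84546621479/ 2161267290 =-39.12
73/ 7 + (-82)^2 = 47141/ 7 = 6734.43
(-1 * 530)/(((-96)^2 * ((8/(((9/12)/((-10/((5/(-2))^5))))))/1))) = -0.05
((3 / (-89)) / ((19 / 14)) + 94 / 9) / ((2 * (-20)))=-19822 / 76095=-0.26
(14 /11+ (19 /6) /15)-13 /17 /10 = 11843 /8415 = 1.41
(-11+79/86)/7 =-867/602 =-1.44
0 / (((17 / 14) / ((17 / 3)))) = 0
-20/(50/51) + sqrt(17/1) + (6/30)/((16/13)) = -1619/80 + sqrt(17) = -16.11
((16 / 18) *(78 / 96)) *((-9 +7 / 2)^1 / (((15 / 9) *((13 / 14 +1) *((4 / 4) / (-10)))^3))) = 332.26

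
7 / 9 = 0.78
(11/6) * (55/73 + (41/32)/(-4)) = 14839/18688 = 0.79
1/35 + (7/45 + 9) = 2893/315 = 9.18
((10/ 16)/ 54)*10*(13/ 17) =325/ 3672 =0.09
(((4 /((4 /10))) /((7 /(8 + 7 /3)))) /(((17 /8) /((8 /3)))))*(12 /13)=79360 /4641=17.10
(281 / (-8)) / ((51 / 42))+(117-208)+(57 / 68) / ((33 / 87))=-22013 / 187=-117.72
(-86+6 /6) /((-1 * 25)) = 17 /5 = 3.40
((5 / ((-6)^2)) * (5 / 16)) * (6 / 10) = 5 / 192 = 0.03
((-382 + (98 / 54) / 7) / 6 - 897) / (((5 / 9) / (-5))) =155621 / 18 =8645.61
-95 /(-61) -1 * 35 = -2040 /61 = -33.44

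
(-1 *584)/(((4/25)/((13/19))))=-47450/19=-2497.37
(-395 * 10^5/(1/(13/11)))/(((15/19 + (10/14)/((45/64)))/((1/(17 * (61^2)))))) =-614659500000/1503682147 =-408.77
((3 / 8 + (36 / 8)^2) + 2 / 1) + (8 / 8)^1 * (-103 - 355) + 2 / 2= -3475 / 8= -434.38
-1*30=-30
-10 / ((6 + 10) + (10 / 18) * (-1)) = -90 / 139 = -0.65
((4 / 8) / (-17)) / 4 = -1 / 136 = -0.01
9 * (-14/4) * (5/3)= -105/2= -52.50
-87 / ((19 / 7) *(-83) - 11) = 0.37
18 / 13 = 1.38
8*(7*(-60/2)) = -1680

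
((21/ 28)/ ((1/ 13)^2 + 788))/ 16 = 169/ 2841024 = 0.00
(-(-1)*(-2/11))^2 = 4/121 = 0.03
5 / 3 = 1.67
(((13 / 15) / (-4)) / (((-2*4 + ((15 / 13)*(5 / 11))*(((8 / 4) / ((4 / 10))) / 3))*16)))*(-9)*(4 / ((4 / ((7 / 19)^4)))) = -13390377 / 42495071680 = -0.00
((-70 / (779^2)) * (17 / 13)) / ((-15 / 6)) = 476 / 7888933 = 0.00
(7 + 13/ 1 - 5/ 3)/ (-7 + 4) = -55/ 9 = -6.11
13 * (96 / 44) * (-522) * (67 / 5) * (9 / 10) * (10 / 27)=-3637296 / 55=-66132.65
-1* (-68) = 68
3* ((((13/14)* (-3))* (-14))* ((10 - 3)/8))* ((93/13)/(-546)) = -279/208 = -1.34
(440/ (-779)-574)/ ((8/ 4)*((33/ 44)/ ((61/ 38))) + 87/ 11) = -150165103/ 2311293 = -64.97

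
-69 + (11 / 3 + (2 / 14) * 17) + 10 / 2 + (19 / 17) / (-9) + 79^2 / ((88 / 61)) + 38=405843083 / 94248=4306.12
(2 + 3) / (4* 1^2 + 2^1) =5 / 6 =0.83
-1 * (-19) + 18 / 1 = 37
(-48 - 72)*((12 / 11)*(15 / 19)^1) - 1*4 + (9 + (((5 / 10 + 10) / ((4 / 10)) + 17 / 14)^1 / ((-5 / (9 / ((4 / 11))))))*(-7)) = 14266979 / 16720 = 853.29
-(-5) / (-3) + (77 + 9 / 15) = 1139 / 15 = 75.93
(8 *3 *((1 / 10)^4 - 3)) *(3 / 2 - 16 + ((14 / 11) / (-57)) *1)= 546311789 / 522500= 1045.57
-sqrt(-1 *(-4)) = -2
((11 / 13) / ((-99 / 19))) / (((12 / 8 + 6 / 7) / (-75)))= 6650 / 1287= 5.17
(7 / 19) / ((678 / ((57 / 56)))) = 1 / 1808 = 0.00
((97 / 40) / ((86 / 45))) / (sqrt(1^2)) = 873 / 688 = 1.27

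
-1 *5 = -5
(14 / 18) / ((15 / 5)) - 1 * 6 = -155 / 27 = -5.74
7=7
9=9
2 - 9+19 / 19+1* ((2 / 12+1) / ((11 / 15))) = -97 / 22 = -4.41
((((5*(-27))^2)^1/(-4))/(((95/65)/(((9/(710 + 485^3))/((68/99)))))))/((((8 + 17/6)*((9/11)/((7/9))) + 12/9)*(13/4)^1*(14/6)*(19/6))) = -964565415/823503059422999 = -0.00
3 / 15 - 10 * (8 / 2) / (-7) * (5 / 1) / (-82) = -213 / 1435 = -0.15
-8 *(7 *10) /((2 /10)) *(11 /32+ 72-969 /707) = -40142425 /202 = -198724.88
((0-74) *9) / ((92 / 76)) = -12654 / 23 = -550.17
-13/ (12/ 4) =-13/ 3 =-4.33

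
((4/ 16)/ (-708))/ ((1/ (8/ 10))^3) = -4/ 22125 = -0.00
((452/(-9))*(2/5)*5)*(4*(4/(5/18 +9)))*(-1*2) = 57856/167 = 346.44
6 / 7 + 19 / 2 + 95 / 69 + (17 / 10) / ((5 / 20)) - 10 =8.53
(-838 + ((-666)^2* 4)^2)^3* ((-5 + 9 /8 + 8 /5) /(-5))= 354815107358391509941677786672963266119 /25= 14192604294335660397667110000000000000.00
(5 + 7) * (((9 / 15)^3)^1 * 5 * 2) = 648 / 25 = 25.92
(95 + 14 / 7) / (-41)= -97 / 41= -2.37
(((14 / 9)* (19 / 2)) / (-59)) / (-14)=19 / 1062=0.02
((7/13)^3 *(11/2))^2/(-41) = -14235529/791596676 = -0.02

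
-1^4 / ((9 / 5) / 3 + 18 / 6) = -5 / 18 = -0.28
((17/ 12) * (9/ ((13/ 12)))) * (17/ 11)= 2601/ 143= 18.19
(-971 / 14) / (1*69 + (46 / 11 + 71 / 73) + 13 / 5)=-3898565 / 4314366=-0.90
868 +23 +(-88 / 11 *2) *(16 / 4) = 827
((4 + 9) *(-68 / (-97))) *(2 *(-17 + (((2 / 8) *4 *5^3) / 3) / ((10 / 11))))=152932 / 291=525.54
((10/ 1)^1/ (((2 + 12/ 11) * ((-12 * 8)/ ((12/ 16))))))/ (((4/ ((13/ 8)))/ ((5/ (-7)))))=3575/ 487424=0.01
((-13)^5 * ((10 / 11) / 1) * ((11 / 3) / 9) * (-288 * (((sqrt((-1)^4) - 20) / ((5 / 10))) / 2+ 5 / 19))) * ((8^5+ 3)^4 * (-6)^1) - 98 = 97567574666870049978757212858 / 19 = 5135135508782634209408274000.00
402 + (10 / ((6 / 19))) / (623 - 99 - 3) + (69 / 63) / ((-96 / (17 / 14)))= 5911981057 / 14704704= 402.05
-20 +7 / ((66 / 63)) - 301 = -6915 / 22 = -314.32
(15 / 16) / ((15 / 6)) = 3 / 8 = 0.38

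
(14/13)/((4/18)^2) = 567/26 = 21.81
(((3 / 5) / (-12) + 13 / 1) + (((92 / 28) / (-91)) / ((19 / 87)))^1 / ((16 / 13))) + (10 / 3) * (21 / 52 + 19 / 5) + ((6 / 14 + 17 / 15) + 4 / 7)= 5608399 / 193648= 28.96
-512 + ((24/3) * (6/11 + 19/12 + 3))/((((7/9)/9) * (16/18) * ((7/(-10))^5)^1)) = -4775374168/1294139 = -3690.00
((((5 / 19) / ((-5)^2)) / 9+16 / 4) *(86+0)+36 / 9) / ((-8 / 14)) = -1041691 / 1710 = -609.18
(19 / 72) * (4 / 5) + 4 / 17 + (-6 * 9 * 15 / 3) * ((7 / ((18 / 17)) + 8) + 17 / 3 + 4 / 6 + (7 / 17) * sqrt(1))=-8821567 / 1530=-5765.73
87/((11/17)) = 1479/11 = 134.45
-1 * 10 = -10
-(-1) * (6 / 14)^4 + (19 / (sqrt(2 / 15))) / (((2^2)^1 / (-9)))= 81 / 2401-171 * sqrt(30) / 8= -117.04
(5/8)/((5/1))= 1/8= 0.12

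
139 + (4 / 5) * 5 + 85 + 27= 255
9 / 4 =2.25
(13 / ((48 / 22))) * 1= 143 / 24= 5.96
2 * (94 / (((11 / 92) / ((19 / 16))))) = 20539 / 11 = 1867.18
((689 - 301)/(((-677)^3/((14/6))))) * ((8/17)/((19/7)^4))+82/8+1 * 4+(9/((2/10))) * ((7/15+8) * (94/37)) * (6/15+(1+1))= 3566978824729004051111/1526097587112077820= 2337.32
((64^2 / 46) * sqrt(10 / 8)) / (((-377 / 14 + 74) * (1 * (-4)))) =-3584 * sqrt(5) / 15157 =-0.53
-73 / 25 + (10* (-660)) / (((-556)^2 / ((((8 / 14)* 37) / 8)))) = -40255249 / 13524700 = -2.98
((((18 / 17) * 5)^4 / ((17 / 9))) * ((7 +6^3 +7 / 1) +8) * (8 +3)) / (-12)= -90731.13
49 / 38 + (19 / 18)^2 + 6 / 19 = 16741 / 6156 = 2.72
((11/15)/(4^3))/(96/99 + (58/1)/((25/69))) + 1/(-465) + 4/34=250593827/2168373120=0.12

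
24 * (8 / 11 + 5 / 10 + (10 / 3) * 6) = 5604 / 11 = 509.45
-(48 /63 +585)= -12301 /21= -585.76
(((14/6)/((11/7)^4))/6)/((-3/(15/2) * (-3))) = 84035/1581228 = 0.05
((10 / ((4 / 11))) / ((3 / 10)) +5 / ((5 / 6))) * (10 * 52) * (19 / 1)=2894840 / 3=964946.67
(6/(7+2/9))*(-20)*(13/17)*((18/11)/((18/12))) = -2592/187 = -13.86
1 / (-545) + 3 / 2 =1633 / 1090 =1.50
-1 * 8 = -8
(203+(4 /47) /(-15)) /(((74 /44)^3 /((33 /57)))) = 16762305208 /678496935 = 24.71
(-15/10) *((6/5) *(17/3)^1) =-51/5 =-10.20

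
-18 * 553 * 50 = -497700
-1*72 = -72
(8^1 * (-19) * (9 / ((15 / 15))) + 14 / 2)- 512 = -1873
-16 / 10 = -8 / 5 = -1.60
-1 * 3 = -3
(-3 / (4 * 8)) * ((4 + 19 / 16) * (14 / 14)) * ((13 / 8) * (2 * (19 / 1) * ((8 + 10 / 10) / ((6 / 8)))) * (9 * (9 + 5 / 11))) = -21587553 / 704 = -30664.14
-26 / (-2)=13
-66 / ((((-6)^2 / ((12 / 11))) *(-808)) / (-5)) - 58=-23437 / 404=-58.01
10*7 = 70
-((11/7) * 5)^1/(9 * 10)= -11/126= -0.09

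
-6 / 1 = -6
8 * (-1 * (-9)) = 72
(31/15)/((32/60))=31/8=3.88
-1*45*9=-405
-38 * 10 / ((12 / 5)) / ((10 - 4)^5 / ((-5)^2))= -11875 / 23328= -0.51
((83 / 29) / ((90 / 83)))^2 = 6.97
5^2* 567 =14175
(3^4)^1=81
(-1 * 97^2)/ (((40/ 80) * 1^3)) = -18818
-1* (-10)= 10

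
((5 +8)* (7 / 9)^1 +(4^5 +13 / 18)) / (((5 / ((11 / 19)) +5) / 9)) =682.99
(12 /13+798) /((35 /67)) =695862 /455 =1529.37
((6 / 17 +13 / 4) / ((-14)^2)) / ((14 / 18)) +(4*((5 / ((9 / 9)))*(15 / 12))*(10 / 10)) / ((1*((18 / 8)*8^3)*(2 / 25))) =80855 / 274176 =0.29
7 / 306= 0.02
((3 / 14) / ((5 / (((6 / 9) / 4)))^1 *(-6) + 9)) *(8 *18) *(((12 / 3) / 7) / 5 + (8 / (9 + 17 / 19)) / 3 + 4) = -173072 / 218785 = -0.79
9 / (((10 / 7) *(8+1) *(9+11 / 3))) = 21 / 380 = 0.06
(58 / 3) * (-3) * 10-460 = -1040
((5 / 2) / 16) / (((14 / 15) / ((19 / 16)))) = 0.20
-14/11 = -1.27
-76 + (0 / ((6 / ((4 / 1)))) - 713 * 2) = -1502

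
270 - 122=148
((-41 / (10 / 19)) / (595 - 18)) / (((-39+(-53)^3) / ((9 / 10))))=7011 / 8592453200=0.00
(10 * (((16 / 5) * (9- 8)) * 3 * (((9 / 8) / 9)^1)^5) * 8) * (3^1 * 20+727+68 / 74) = 87459 / 4736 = 18.47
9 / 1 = 9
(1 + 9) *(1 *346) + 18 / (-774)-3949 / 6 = 722867 / 258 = 2801.81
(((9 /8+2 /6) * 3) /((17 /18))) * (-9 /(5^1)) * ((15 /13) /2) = -8505 /1768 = -4.81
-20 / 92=-5 / 23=-0.22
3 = 3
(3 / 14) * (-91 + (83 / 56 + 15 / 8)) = -3681 / 196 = -18.78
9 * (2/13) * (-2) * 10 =-360/13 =-27.69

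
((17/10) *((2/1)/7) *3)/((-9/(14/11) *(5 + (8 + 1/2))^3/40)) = -2176/649539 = -0.00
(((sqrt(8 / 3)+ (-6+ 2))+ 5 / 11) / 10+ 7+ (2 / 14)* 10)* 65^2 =845* sqrt(6) / 3+ 5253365 / 154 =34802.70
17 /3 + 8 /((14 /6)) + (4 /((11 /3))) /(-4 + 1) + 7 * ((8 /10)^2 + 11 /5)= 28.61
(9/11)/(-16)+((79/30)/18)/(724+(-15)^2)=-1149559/22548240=-0.05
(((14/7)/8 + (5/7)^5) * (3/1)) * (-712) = -15649938/16807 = -931.16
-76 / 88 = -0.86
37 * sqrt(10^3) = 370 * sqrt(10) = 1170.04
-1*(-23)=23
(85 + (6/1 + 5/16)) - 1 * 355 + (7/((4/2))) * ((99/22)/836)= -220427/836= -263.67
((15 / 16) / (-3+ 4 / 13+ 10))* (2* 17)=663 / 152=4.36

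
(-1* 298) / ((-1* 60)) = 149 / 30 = 4.97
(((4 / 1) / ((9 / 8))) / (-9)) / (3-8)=32 / 405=0.08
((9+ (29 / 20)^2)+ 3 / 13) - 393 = -1984667 / 5200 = -381.67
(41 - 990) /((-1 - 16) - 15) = 949 /32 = 29.66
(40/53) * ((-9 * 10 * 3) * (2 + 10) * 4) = -518400/53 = -9781.13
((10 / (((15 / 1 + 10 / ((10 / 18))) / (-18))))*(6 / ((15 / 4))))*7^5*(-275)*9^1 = 363031200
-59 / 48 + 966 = 46309 / 48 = 964.77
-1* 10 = -10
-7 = -7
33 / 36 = 11 / 12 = 0.92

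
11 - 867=-856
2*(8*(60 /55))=192 /11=17.45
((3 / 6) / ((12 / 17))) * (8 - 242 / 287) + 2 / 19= 338609 / 65436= 5.17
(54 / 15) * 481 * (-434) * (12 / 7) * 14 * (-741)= 66824660448 / 5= 13364932089.60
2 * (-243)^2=118098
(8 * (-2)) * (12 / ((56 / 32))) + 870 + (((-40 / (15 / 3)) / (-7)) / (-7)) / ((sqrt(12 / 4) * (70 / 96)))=5322 / 7-128 * sqrt(3) / 1715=760.16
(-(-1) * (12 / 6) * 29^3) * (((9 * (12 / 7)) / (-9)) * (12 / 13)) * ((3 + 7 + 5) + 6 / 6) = -112384512 / 91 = -1234994.64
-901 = -901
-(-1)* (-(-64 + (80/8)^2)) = -36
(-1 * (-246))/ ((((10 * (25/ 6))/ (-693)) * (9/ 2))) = -113652/ 125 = -909.22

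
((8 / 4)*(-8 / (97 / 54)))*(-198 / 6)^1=28512 / 97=293.94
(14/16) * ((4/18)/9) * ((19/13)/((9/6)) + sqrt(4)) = 203/3159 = 0.06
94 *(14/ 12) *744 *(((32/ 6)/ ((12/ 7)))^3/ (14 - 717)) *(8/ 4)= -3582215168/ 512487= -6989.87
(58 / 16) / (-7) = -29 / 56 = -0.52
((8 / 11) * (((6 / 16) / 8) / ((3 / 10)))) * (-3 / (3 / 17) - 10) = -135 / 44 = -3.07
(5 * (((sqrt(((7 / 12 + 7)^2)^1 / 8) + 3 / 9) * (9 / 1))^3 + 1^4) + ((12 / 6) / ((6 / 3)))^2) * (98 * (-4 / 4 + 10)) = 1486987173 / 64 + 46944240525 * sqrt(2) / 1024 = 88067359.76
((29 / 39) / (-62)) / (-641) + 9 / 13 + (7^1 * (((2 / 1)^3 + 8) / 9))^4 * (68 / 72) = 691030731875605 / 30507429654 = 22651.23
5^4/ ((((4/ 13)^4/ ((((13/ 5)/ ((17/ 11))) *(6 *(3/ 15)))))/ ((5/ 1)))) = 1531583625/ 2176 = 703852.77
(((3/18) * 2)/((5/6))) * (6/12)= 1/5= 0.20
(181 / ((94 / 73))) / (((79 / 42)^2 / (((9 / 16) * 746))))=19561014081 / 1173308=16671.68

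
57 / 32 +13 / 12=275 / 96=2.86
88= 88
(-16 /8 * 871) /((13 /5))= -670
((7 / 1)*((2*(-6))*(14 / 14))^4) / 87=48384 / 29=1668.41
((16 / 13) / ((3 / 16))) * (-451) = -115456 / 39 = -2960.41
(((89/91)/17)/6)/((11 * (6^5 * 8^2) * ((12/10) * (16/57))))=8455/1625999671296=0.00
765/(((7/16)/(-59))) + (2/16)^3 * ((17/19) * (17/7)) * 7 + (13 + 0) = -103152.68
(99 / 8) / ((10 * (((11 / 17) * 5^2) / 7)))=1071 / 2000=0.54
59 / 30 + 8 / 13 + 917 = 358637 / 390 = 919.58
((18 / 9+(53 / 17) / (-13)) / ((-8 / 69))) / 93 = -8947 / 54808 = -0.16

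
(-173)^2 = 29929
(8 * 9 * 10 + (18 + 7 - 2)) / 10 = 74.30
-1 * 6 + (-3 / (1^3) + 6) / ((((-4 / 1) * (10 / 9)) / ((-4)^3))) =37.20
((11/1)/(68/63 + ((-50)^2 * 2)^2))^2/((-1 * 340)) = -480249/843412572828001572160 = -0.00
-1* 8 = -8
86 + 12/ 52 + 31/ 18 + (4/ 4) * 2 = 21049/ 234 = 89.95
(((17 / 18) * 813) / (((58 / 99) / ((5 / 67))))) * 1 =760155 / 7772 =97.81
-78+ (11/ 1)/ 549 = -42811/ 549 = -77.98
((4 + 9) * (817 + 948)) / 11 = 22945 / 11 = 2085.91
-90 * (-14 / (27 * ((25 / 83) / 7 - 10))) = -16268 / 3471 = -4.69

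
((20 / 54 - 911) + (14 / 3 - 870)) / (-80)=22.20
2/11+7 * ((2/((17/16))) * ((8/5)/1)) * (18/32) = 12.04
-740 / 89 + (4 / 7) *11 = -1264 / 623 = -2.03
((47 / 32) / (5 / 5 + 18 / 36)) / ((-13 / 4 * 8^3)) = -47 / 79872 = -0.00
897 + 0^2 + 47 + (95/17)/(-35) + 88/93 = 10455953/11067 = 944.79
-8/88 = -1/11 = -0.09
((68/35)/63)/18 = 0.00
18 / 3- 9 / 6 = 9 / 2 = 4.50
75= 75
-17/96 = -0.18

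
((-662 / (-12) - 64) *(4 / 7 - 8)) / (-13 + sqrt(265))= 8957 / 1008 + 689 *sqrt(265) / 1008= 20.01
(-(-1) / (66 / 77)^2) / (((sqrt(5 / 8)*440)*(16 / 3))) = 49*sqrt(10) / 211200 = 0.00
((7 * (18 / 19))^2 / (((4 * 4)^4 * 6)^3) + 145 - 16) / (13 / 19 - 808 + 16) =-0.16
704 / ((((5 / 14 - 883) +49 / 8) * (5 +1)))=-19712 / 147255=-0.13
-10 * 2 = -20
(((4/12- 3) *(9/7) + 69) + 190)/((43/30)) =53670/301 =178.31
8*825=6600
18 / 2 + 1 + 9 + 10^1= 29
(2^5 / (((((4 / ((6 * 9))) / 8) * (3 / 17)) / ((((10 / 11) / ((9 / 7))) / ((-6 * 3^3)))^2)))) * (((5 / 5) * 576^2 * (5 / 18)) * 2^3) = 218365952000 / 793881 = 275061.32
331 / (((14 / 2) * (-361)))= -331 / 2527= -0.13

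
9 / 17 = 0.53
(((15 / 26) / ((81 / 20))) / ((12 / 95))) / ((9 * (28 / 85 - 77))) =-10625 / 6501222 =-0.00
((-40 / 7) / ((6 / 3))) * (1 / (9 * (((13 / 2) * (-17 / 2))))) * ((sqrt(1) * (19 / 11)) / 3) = 1520 / 459459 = 0.00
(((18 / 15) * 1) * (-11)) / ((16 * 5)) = -33 / 200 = -0.16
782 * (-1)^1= -782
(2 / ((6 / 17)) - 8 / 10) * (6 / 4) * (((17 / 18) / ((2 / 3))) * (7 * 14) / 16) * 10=60809 / 96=633.43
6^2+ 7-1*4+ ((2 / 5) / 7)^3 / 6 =5016379 / 128625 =39.00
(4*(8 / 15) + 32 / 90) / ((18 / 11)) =616 / 405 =1.52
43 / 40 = 1.08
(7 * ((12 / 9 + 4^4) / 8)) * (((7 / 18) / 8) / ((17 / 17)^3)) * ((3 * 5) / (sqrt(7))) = 6755 * sqrt(7) / 288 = 62.06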